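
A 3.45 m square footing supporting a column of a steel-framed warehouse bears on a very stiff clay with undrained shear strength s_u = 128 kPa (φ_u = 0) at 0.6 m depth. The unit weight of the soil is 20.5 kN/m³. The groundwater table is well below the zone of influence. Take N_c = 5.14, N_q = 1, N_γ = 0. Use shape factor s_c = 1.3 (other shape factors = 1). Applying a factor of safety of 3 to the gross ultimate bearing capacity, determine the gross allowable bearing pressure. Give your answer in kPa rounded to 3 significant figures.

q = γ·D_f = 20.5 × 0.6 = 12.3 kPa.
c·N_c·s_c = 128 × 5.14 × 1.3 = 855.3 kPa
q·N_q = 12.3 × 1 = 12.3 kPa
q_ult = 855.3 + 12.3 = 867.6 kPa.
q_all = q_ult / FS = 867.6 / 3 = 289.2 kPa.

q_all ≈ 289 kPa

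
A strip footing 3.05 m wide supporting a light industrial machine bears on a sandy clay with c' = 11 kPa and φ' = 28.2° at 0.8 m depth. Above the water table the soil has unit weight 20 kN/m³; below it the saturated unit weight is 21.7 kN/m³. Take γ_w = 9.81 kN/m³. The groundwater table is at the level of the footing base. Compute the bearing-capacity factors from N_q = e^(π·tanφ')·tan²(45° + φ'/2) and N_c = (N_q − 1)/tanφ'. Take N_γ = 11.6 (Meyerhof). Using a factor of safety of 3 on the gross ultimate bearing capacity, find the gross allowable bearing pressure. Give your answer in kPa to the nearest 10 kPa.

q_all ≈ 250 kPa

N_q = e^(π·tan28.2°)·tan²(59.1°) = 15.05; N_c = (N_q − 1)/tanφ' = 26.2.
q = γ·D_f = 20 × 0.8 = 16 kPa.
For the ½γBN_γ term take γ' = 21.7 − 9.81 = 11.89 kN/m³ (soil below base is submerged).
c·N_c = 11 × 26.198 = 288.18 kPa
q·N_q = 16 × 15.047 = 240.76 kPa
0.5·γ·B·N_γ = 0.5 × 11.89 × 3.05 × 11.6 = 210.33 kPa
q_ult = 288.18 + 240.76 + 210.33 = 739.27 kPa.
q_all = 739.27 / 3 = 246.42 kPa.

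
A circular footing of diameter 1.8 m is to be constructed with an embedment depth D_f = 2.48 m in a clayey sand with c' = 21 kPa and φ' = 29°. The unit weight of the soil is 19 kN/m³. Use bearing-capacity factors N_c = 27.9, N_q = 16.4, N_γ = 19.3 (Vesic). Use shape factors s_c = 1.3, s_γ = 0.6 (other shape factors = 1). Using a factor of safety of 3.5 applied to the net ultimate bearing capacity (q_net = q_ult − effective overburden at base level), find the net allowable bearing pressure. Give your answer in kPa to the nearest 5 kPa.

q_all(net) ≈ 480 kPa

Overburden at base level: q = 19 × 2.48 = 47.12 kPa.
Cohesion term c·N_c·s_c = 21 × 27.9 × 1.3 = 761.67 kPa; surcharge term q·N_q = 47.12 × 16.4 = 772.77 kPa; self-weight term 0.5·γ·B·N_γ·s_γ = 0.5 × 19 × 1.8 × 19.3 × 0.6 = 198.02 kPa.
q_ult = 761.67 + 772.77 + 198.02 = 1732.5 kPa.
Net ultimate: q_net = 1732.5 − 47.12 = 1685.3 kPa.
q_all(net) = 1685.3 / 3.5 = 481.52 kPa.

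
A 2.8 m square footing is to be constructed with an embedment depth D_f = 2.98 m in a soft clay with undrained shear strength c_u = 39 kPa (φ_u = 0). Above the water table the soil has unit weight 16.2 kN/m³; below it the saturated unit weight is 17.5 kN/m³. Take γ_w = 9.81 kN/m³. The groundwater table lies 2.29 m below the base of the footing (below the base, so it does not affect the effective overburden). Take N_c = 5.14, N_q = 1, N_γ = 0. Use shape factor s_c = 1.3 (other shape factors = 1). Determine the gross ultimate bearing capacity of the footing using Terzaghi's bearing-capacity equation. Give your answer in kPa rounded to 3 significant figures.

q = γ·D_f = 16.2 × 2.98 = 48.276 kPa.
c·N_c·s_c = 39 × 5.14 × 1.3 = 260.6 kPa
q·N_q = 48.276 × 1 = 48.276 kPa
q_ult = 260.6 + 48.276 = 308.87 kPa.

q_ult ≈ 309 kPa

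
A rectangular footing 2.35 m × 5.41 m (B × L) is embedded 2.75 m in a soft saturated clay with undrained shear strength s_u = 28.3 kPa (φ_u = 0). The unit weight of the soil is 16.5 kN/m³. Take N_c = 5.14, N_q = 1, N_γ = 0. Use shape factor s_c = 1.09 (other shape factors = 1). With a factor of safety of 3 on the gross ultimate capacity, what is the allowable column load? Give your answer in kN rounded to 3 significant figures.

P_all ≈ 864 kN

q = γ·D_f = 16.5 × 2.75 = 45.375 kPa.
c·N_c·s_c = 28.3 × 5.14 × 1.09 = 158.55 kPa
q·N_q = 45.375 × 1 = 45.375 kPa
q_ult = 158.55 + 45.375 = 203.93 kPa.
Gross allowable pressure q_all = 203.93 / 3 = 67.976 kPa.
Footing area = 12.7135 m², so allowable column load = 67.976 × 12.7135 = 864.22 kN.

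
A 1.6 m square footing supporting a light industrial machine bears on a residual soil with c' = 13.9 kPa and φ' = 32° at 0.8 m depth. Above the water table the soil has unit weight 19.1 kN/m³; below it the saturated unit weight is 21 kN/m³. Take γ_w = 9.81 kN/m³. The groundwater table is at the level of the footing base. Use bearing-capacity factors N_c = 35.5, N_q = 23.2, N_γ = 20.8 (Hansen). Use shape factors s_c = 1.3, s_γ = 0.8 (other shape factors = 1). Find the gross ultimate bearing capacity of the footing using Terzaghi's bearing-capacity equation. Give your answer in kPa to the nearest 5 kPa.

Effective surcharge at the founding depth q = γ·D_f = 19.1 × 0.8 = 15.28 kPa.
The water table coincides with the base, so in the self-weight term γ → γ' = 11.19 kN/m³.
q_ult = c·N_c·s_c + q·N_q + 0.5·γ·B·N_γ·s_γ
     = 13.9 × 35.5 × 1.3 + 15.28 × 23.2 + 0.5 × 11.19 × 1.6 × 20.8 × 0.8
     = 641.49 + 354.5 + 148.96 = 1144.9 kPa.

q_ult ≈ 1145 kPa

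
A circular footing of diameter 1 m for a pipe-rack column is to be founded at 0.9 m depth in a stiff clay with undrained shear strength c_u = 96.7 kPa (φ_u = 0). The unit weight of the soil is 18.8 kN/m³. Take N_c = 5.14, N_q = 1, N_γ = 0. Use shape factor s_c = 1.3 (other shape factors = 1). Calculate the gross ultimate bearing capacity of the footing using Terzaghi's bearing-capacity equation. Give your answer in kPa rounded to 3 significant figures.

q_ult ≈ 663 kPa

Overburden at base level: q = 18.8 × 0.9 = 16.92 kPa.
Cohesion term c·N_c·s_c = 96.7 × 5.14 × 1.3 = 646.15 kPa; surcharge term q·N_q = 16.92 × 1 = 16.92 kPa.
q_ult = 646.15 + 16.92 = 663.07 kPa.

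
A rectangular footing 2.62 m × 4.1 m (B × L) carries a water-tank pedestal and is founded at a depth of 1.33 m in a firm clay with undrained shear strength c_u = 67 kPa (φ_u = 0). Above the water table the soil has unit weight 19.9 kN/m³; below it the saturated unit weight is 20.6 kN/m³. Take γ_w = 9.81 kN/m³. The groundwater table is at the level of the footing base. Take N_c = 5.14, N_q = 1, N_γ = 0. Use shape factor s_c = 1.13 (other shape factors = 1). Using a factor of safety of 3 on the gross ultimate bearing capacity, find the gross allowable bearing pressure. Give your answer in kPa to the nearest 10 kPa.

q_all ≈ 140 kPa

Effective surcharge at the founding depth q = γ·D_f = 19.9 × 1.33 = 26.467 kPa.
q_ult = c·N_c·s_c + q·N_q
     = 67 × 5.14 × 1.13 + 26.467 × 1
     = 389.15 + 26.467 = 415.62 kPa.
q_all = 415.62 / 3 = 138.54 kPa.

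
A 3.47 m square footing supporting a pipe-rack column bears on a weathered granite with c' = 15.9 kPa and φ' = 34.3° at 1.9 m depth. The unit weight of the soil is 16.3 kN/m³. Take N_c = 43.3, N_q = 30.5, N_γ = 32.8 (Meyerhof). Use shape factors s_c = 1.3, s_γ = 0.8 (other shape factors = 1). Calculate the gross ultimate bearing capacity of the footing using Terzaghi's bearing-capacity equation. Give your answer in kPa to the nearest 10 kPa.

Overburden at base level: q = 16.3 × 1.9 = 30.97 kPa.
Cohesion term c·N_c·s_c = 15.9 × 43.3 × 1.3 = 895.01 kPa; surcharge term q·N_q = 30.97 × 30.5 = 944.58 kPa; self-weight term 0.5·γ·B·N_γ·s_γ = 0.5 × 16.3 × 3.47 × 32.8 × 0.8 = 742.08 kPa.
q_ult = 895.01 + 944.58 + 742.08 = 2581.7 kPa.

q_ult ≈ 2580 kPa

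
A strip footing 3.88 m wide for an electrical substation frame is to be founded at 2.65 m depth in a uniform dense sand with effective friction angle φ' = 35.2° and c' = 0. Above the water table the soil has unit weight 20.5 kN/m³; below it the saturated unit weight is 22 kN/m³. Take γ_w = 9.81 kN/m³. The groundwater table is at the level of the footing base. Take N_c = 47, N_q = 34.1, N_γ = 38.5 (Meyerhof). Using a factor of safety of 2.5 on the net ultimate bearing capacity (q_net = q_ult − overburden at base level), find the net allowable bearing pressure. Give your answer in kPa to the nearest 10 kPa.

q_all(net) ≈ 1080 kPa

Effective surcharge at the founding depth q = γ·D_f = 20.5 × 2.65 = 54.325 kPa.
The water table coincides with the base, so in the self-weight term γ → γ' = 12.19 kN/m³.
q_ult = q·N_q + 0.5·γ·B·N_γ
     = 54.325 × 34.1 + 0.5 × 12.19 × 3.88 × 38.5
     = 1852.5 + 910.47 = 2763 kPa.
q_net = 2763 − 54.325 = 2708.6 kPa.
q_all(net) = 2708.6 / 2.5 = 1083.5 kPa.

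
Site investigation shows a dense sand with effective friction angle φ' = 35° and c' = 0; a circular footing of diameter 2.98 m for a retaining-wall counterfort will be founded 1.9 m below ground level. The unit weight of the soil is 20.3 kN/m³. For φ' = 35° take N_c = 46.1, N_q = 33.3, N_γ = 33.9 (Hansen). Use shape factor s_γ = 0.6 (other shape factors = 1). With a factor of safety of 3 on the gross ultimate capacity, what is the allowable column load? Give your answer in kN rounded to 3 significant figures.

P_all ≈ 4420 kN

Overburden at base level: q = 20.3 × 1.9 = 38.57 kPa.
Surcharge term q·N_q = 38.57 × 33.3 = 1284.4 kPa; self-weight term 0.5·γ·B·N_γ·s_γ = 0.5 × 20.3 × 2.98 × 33.9 × 0.6 = 615.22 kPa.
q_ult = 1284.4 + 615.22 = 1899.6 kPa.
Gross allowable pressure q_all = 1899.6 / 3 = 633.2 kPa.
Footing area = 6.9746 m², so allowable column load = 633.2 × 6.9746 = 4416.3 kN.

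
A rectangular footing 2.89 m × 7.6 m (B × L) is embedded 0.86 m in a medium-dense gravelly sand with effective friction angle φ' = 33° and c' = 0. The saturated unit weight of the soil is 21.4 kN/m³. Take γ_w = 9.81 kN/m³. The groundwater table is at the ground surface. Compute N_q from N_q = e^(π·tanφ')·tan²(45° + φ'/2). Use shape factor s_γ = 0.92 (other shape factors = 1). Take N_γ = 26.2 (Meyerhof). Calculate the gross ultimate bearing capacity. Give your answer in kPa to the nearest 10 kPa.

tan33° = 0.6494, so N_q = e^(π×0.6494)·tan²(61.5°) = 7.692 × 3.392 = 26.09.
With the water table at the surface the whole profile is submerged: γ' = 21.4 − 9.81 = 11.59 kN/m³, so q = γ'·D_f = 9.9674 kPa; the same γ' applies in the ½γBN_γ term.
q_ult = q·N_q + 0.5·γ·B·N_γ·s_γ
     = 9.9674 × 26.092 + 0.5 × 11.59 × 2.89 × 26.2 × 0.92
     = 260.07 + 403.68 = 663.75 kPa.

q_ult ≈ 660 kPa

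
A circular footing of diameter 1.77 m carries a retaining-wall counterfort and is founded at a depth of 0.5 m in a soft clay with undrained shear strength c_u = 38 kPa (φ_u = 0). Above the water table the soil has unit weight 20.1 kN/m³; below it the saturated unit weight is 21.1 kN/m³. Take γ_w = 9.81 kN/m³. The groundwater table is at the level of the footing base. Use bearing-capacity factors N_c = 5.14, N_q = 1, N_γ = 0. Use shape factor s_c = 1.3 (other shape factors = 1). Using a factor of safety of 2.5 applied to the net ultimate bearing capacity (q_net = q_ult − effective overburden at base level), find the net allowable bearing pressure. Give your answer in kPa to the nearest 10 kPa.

q_all(net) ≈ 100 kPa

q = γ·D_f = 20.1 × 0.5 = 10.05 kPa.
c·N_c·s_c = 38 × 5.14 × 1.3 = 253.92 kPa
q·N_q = 10.05 × 1 = 10.05 kPa
q_ult = 253.92 + 10.05 = 263.97 kPa.
Net ultimate: q_net = 263.97 − 10.05 = 253.92 kPa.
q_all(net) = 253.92 / 2.5 = 101.57 kPa.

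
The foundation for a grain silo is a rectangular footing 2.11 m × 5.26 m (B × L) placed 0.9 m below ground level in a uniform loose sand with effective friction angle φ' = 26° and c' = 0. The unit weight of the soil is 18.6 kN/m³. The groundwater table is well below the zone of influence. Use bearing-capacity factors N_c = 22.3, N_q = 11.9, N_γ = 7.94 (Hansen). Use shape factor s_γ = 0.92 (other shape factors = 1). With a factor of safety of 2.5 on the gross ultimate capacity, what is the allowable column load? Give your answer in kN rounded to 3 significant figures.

P_all ≈ 1520 kN

Overburden at base level: q = 18.6 × 0.9 = 16.74 kPa.
Surcharge term q·N_q = 16.74 × 11.9 = 199.21 kPa; self-weight term 0.5·γ·B·N_γ·s_γ = 0.5 × 18.6 × 2.11 × 7.94 × 0.92 = 143.34 kPa.
q_ult = 199.21 + 143.34 = 342.55 kPa.
Gross allowable pressure q_all = 342.55 / 2.5 = 137.02 kPa.
Footing area = 11.0986 m², so allowable column load = 137.02 × 11.0986 = 1520.7 kN.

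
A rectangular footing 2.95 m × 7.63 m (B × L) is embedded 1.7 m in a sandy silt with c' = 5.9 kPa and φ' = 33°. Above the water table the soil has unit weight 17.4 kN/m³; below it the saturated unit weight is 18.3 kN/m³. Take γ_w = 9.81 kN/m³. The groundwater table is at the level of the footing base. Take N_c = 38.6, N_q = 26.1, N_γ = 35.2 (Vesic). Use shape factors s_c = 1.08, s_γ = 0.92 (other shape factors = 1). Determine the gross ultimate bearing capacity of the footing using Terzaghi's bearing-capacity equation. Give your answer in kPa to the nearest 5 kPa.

q_ult ≈ 1425 kPa

q = γ·D_f = 17.4 × 1.7 = 29.58 kPa.
For the ½γBN_γ term take γ' = 18.3 − 9.81 = 8.49 kN/m³ (soil below base is submerged).
c·N_c·s_c = 5.9 × 38.6 × 1.08 = 245.96 kPa
q·N_q = 29.58 × 26.1 = 772.04 kPa
0.5·γ·B·N_γ·s_γ = 0.5 × 8.49 × 2.95 × 35.2 × 0.92 = 405.54 kPa
q_ult = 245.96 + 772.04 + 405.54 = 1423.5 kPa.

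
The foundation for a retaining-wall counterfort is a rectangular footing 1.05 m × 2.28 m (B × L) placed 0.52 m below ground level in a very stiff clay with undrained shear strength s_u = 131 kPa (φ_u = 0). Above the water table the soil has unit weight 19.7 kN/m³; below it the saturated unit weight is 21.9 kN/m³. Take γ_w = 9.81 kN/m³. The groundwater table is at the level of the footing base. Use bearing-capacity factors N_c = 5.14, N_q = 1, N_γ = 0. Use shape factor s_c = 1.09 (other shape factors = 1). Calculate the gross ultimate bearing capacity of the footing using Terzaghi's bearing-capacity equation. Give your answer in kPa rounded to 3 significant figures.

q_ult ≈ 744 kPa

Overburden at base level: q = 19.7 × 0.52 = 10.244 kPa.
Cohesion term c·N_c·s_c = 131 × 5.14 × 1.09 = 733.94 kPa; surcharge term q·N_q = 10.244 × 1 = 10.244 kPa.
q_ult = 733.94 + 10.244 = 744.18 kPa.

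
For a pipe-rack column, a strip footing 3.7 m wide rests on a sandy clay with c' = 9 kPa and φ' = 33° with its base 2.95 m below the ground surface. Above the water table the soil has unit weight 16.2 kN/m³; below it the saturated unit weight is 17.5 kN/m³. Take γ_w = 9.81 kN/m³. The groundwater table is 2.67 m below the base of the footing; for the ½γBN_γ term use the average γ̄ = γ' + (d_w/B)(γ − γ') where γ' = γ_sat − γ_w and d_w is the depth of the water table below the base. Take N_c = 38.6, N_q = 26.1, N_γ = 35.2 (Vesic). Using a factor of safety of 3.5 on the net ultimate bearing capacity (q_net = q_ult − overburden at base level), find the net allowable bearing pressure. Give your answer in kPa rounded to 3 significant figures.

q_all(net) ≈ 699 kPa

Overburden at base level: q = 16.2 × 2.95 = 47.79 kPa.
The water table is 2.67 m below the base (< B = 3.7 m), so the ½γBN_γ term uses γ̄ = γ' + (d_w/B)(γ − γ') = 7.69 + (2.67/3.7)(16.2 − 7.69) = 13.831 kN/m³.
Cohesion term c·N_c = 9 × 38.6 = 347.4 kPa; surcharge term q·N_q = 47.79 × 26.1 = 1247.3 kPa; self-weight term 0.5·γ·B·N_γ = 0.5 × 13.831 × 3.7 × 35.2 = 900.67 kPa.
q_ult = 347.4 + 1247.3 + 900.67 = 2495.4 kPa.
q_net = 2495.4 − 47.79 = 2447.6 kPa.
q_all(net) = 2447.6 / 3.5 = 699.32 kPa.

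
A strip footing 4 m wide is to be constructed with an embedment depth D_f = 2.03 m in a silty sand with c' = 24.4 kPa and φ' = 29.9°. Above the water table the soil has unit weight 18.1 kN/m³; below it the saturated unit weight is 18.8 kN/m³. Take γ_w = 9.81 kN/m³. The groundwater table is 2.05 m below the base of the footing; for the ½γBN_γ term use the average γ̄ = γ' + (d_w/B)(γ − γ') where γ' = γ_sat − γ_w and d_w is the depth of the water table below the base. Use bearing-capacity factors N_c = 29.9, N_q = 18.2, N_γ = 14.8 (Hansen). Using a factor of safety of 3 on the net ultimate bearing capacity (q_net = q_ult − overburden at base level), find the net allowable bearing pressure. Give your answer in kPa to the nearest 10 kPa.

q_all(net) ≈ 590 kPa

Overburden at base level: q = 18.1 × 2.03 = 36.743 kPa.
The water table is 2.05 m below the base (< B = 4 m), so the ½γBN_γ term uses γ̄ = γ' + (d_w/B)(γ − γ') = 8.99 + (2.05/4)(18.1 − 8.99) = 13.659 kN/m³.
Cohesion term c·N_c = 24.4 × 29.9 = 729.56 kPa; surcharge term q·N_q = 36.743 × 18.2 = 668.72 kPa; self-weight term 0.5·γ·B·N_γ = 0.5 × 13.659 × 4 × 14.8 = 404.3 kPa.
q_ult = 729.56 + 668.72 + 404.3 = 1802.6 kPa.
q_net = 1802.6 − 36.743 = 1765.8 kPa.
q_all(net) = 1765.8 / 3 = 588.61 kPa.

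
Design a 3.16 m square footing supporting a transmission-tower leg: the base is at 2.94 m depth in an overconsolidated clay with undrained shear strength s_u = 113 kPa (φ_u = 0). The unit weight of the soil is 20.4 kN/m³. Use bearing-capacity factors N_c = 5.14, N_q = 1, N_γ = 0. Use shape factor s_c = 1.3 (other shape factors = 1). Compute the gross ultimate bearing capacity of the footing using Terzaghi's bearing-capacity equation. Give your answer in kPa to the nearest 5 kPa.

q = γ·D_f = 20.4 × 2.94 = 59.976 kPa.
c·N_c·s_c = 113 × 5.14 × 1.3 = 755.07 kPa
q·N_q = 59.976 × 1 = 59.976 kPa
q_ult = 755.07 + 59.976 = 815.04 kPa.

q_ult ≈ 815 kPa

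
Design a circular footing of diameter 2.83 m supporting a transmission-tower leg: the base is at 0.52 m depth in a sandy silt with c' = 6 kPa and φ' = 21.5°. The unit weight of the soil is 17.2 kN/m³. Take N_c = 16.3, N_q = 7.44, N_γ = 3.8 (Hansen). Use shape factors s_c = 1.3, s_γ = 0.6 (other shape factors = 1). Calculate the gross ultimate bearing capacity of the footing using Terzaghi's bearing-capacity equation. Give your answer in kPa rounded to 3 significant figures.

q_ult ≈ 249 kPa

Effective surcharge at the founding depth q = γ·D_f = 17.2 × 0.52 = 8.944 kPa.
q_ult = c·N_c·s_c + q·N_q + 0.5·γ·B·N_γ·s_γ
     = 6 × 16.3 × 1.3 + 8.944 × 7.44 + 0.5 × 17.2 × 2.83 × 3.8 × 0.6
     = 127.14 + 66.543 + 55.491 = 249.17 kPa.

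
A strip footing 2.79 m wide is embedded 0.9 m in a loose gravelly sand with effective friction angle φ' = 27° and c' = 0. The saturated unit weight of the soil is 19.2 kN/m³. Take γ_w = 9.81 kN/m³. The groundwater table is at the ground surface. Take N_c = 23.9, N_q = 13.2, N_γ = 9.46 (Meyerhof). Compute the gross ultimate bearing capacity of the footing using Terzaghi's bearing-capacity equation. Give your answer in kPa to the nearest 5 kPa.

q_ult ≈ 235 kPa

Water table at ground surface, so effective unit weight γ' = 19.2 − 9.81 = 9.39 kN/m³ is used throughout; overburden q = 9.39 × 0.9 = 8.451 kPa; the same γ' applies in the ½γBN_γ term.
Surcharge term q·N_q = 8.451 × 13.2 = 111.55 kPa; self-weight term 0.5·γ·B·N_γ = 0.5 × 9.39 × 2.79 × 9.46 = 123.92 kPa.
q_ult = 111.55 + 123.92 = 235.47 kPa.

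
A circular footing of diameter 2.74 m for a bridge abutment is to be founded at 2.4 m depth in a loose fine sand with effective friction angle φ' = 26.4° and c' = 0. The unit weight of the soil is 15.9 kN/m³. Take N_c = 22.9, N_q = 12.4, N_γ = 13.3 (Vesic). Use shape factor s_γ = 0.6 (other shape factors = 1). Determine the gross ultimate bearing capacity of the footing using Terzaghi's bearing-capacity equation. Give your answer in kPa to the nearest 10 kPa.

q_ult ≈ 650 kPa

Effective surcharge at the founding depth q = γ·D_f = 15.9 × 2.4 = 38.16 kPa.
q_ult = q·N_q + 0.5·γ·B·N_γ·s_γ
     = 38.16 × 12.4 + 0.5 × 15.9 × 2.74 × 13.3 × 0.6
     = 473.18 + 173.83 = 647.01 kPa.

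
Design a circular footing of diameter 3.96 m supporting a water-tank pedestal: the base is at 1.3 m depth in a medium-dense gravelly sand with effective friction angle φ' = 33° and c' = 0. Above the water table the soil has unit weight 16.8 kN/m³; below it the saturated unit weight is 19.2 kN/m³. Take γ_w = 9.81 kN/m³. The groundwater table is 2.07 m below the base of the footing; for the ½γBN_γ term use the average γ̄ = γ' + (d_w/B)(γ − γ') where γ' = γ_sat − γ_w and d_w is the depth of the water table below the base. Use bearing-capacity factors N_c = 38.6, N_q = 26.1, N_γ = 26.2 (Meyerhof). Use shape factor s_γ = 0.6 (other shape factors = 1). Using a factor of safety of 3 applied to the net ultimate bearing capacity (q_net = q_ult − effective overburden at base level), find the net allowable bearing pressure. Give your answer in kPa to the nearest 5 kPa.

q = γ·D_f = 16.8 × 1.3 = 21.84 kPa.
γ' = 9.39 kN/m³; averaging over the depth B below the base, γ̄ = γ' + (d_w/B)(γ − γ') = 13.263 kN/m³.
q·N_q = 21.84 × 26.1 = 570.02 kPa
0.5·γ·B·N_γ·s_γ = 0.5 × 13.263 × 3.96 × 26.2 × 0.6 = 412.83 kPa
q_ult = 570.02 + 412.83 = 982.86 kPa.
Net ultimate: q_net = 982.86 − 21.84 = 961.02 kPa.
q_all(net) = 961.02 / 3 = 320.34 kPa.

q_all(net) ≈ 320 kPa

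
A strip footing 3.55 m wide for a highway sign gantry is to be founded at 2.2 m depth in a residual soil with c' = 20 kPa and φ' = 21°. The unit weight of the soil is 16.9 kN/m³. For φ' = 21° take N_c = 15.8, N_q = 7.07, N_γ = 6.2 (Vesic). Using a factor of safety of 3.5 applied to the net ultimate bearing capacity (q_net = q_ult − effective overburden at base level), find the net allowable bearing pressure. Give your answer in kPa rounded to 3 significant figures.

q_all(net) ≈ 208 kPa

q = γ·D_f = 16.9 × 2.2 = 37.18 kPa.
c·N_c = 20 × 15.8 = 316 kPa
q·N_q = 37.18 × 7.07 = 262.86 kPa
0.5·γ·B·N_γ = 0.5 × 16.9 × 3.55 × 6.2 = 185.98 kPa
q_ult = 316 + 262.86 + 185.98 = 764.85 kPa.
Net ultimate: q_net = 764.85 − 37.18 = 727.67 kPa.
q_all(net) = 727.67 / 3.5 = 207.9 kPa.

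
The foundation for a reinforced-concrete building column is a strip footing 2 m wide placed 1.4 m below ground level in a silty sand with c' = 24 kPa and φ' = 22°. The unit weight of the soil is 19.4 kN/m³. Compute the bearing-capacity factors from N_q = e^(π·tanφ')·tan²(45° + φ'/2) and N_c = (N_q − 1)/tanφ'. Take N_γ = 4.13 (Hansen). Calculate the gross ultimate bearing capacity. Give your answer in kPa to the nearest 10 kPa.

q_ult ≈ 700 kPa

tan22° = 0.404, so N_q = e^(π×0.404)·tan²(56°) = 3.558 × 2.198 = 7.82.
N_c = (7.82 − 1)/tan22° = 16.88.
q = γ·D_f = 19.4 × 1.4 = 27.16 kPa.
c·N_c = 24 × 16.883 = 405.19 kPa
q·N_q = 27.16 × 7.8211 = 212.42 kPa
0.5·γ·B·N_γ = 0.5 × 19.4 × 2 × 4.13 = 80.122 kPa
q_ult = 405.19 + 212.42 + 80.122 = 697.73 kPa.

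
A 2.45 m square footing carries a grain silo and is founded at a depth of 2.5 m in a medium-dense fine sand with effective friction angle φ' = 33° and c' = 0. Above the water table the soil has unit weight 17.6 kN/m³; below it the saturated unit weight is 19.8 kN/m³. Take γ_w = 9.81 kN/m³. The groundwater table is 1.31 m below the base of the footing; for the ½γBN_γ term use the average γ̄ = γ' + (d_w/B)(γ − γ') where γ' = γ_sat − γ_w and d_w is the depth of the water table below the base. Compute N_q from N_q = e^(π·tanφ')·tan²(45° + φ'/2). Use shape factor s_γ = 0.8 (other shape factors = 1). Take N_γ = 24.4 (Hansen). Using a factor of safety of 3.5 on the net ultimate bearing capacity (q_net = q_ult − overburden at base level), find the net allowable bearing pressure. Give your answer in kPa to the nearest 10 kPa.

N_q = e^(π·tan33°)·tan²(61.5°) = 26.09.
Overburden at base level: q = 17.6 × 2.5 = 44 kPa.
The water table is 1.31 m below the base (< B = 2.45 m), so the ½γBN_γ term uses γ̄ = γ' + (d_w/B)(γ − γ') = 9.99 + (1.31/2.45)(17.6 − 9.99) = 14.059 kN/m³.
Surcharge term q·N_q = 44 × 26.092 = 1148 kPa; self-weight term 0.5·γ·B·N_γ·s_γ = 0.5 × 14.059 × 2.45 × 24.4 × 0.8 = 336.18 kPa.
q_ult = 1148 + 336.18 = 1484.2 kPa.
q_net = 1484.2 − 44 = 1440.2 kPa.
q_all(net) = 1440.2 / 3.5 = 411.49 kPa.

q_all(net) ≈ 410 kPa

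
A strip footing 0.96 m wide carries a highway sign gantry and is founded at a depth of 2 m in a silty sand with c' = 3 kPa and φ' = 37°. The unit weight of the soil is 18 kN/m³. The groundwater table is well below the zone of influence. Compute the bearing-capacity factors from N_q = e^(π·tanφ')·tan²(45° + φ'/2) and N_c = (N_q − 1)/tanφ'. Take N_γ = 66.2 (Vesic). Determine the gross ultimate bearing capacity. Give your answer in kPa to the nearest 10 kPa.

tan37° = 0.7536, so N_q = e^(π×0.7536)·tan²(63.5°) = 10.669 × 4.023 = 42.92.
N_c = (42.92 − 1)/tan37° = 55.63.
q = γ·D_f = 18 × 2 = 36 kPa.
c·N_c = 3 × 55.63 = 166.89 kPa
q·N_q = 36 × 42.92 = 1545.1 kPa
0.5·γ·B·N_γ = 0.5 × 18 × 0.96 × 66.2 = 571.97 kPa
q_ult = 166.89 + 1545.1 + 571.97 = 2284 kPa.

q_ult ≈ 2280 kPa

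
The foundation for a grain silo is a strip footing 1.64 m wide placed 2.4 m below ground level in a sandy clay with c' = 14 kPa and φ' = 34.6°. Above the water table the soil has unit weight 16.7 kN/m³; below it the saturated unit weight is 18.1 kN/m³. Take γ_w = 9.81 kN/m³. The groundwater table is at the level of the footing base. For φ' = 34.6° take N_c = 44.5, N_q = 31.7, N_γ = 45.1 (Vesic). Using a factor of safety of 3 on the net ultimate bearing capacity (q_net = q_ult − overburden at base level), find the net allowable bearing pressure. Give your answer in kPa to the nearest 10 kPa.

q_all(net) ≈ 720 kPa

q = γ·D_f = 16.7 × 2.4 = 40.08 kPa.
For the ½γBN_γ term take γ' = 18.1 − 9.81 = 8.29 kN/m³ (soil below base is submerged).
c·N_c = 14 × 44.5 = 623 kPa
q·N_q = 40.08 × 31.7 = 1270.5 kPa
0.5·γ·B·N_γ = 0.5 × 8.29 × 1.64 × 45.1 = 306.58 kPa
q_ult = 623 + 1270.5 + 306.58 = 2200.1 kPa.
q_net = 2200.1 − 40.08 = 2160 kPa.
q_all(net) = 2160 / 3 = 720.01 kPa.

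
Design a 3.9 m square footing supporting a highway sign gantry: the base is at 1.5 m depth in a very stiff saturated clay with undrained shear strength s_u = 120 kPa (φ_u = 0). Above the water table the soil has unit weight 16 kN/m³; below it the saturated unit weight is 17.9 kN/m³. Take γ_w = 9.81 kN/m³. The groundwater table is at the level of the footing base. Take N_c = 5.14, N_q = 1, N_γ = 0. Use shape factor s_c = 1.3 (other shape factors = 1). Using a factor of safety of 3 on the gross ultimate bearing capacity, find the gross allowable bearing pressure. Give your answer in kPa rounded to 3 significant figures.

q = γ·D_f = 16 × 1.5 = 24 kPa.
c·N_c·s_c = 120 × 5.14 × 1.3 = 801.84 kPa
q·N_q = 24 × 1 = 24 kPa
q_ult = 801.84 + 24 = 825.84 kPa.
q_all = 825.84 / 3 = 275.28 kPa.

q_all ≈ 275 kPa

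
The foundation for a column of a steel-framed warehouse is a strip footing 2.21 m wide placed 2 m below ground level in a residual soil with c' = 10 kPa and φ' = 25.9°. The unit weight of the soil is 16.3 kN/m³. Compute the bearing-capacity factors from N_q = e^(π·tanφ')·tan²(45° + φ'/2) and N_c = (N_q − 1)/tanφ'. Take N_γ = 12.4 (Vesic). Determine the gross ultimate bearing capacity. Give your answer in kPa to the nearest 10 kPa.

q_ult ≈ 830 kPa

tan25.9° = 0.4856, so N_q = e^(π×0.4856)·tan²(57.95°) = 4.597 × 2.551 = 11.73.
N_c = (11.73 − 1)/tan25.9° = 22.09.
q = γ·D_f = 16.3 × 2 = 32.6 kPa.
c·N_c = 10 × 22.094 = 220.94 kPa
q·N_q = 32.6 × 11.728 = 382.35 kPa
0.5·γ·B·N_γ = 0.5 × 16.3 × 2.21 × 12.4 = 223.34 kPa
q_ult = 220.94 + 382.35 + 223.34 = 826.63 kPa.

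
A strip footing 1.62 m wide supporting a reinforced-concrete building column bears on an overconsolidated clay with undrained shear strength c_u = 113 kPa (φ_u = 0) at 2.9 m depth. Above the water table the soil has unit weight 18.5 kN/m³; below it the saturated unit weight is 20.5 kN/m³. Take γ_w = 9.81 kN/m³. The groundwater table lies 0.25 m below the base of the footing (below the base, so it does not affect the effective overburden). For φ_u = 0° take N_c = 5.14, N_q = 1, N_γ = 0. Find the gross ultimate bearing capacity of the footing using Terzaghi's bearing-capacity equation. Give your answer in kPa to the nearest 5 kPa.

q_ult ≈ 635 kPa

Overburden at base level: q = 18.5 × 2.9 = 53.65 kPa.
Cohesion term c·N_c = 113 × 5.14 = 580.82 kPa; surcharge term q·N_q = 53.65 × 1 = 53.65 kPa.
q_ult = 580.82 + 53.65 = 634.47 kPa.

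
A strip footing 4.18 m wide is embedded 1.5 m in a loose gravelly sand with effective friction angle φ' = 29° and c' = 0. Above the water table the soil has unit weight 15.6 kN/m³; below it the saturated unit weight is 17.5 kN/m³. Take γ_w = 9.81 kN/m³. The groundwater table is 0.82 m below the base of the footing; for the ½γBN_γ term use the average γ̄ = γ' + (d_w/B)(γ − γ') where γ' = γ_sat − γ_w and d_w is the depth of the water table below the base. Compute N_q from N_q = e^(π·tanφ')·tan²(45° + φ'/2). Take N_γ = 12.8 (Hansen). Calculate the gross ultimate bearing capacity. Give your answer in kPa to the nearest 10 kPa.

tan29° = 0.5543, so N_q = e^(π×0.5543)·tan²(59.5°) = 5.705 × 2.882 = 16.44.
Effective surcharge at the founding depth q = γ·D_f = 15.6 × 1.5 = 23.4 kPa.
With d_w = 0.82 m < B, γ̄ = 7.69 + (0.82/4.18) × (15.6 − 7.69) = 9.2417 kN/m³.
q_ult = q·N_q + 0.5·γ·B·N_γ
     = 23.4 × 16.443 + 0.5 × 9.2417 × 4.18 × 12.8
     = 384.77 + 247.23 = 632.01 kPa.

q_ult ≈ 630 kPa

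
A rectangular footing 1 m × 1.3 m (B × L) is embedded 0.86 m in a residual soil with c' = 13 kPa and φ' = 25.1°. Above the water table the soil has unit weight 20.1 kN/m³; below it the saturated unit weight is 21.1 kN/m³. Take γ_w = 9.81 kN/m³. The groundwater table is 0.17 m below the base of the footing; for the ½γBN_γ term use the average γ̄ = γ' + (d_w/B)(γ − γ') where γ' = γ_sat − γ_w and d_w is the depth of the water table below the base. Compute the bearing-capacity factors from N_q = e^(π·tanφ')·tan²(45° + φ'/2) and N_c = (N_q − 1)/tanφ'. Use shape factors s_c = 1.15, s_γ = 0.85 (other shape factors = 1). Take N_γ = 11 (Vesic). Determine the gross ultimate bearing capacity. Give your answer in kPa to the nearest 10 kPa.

q_ult ≈ 560 kPa

tan25.1° = 0.4684, so N_q = e^(π×0.4684)·tan²(57.55°) = 4.356 × 2.473 = 10.78.
N_c = (10.78 − 1)/tan25.1° = 20.87.
Overburden at base level: q = 20.1 × 0.86 = 17.286 kPa.
The water table is 0.17 m below the base (< B = 1 m), so the ½γBN_γ term uses γ̄ = γ' + (d_w/B)(γ − γ') = 11.29 + (0.17/1)(20.1 − 11.29) = 12.788 kN/m³.
Cohesion term c·N_c·s_c = 13 × 20.867 × 1.15 = 311.97 kPa; surcharge term q·N_q = 17.286 × 10.775 = 186.26 kPa; self-weight term 0.5·γ·B·N_γ·s_γ = 0.5 × 12.788 × 1 × 11 × 0.85 = 59.782 kPa.
q_ult = 311.97 + 186.26 + 59.782 = 558.01 kPa.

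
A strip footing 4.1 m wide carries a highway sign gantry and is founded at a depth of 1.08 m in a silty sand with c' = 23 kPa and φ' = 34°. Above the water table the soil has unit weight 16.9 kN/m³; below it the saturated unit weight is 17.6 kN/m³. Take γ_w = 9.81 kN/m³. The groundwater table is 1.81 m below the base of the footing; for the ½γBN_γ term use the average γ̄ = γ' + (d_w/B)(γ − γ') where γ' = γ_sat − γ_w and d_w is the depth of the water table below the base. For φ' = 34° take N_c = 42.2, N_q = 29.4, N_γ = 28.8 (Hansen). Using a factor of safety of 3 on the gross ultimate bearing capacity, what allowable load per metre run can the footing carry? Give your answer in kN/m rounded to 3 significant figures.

Overburden at base level: q = 16.9 × 1.08 = 18.252 kPa.
The water table is 1.81 m below the base (< B = 4.1 m), so the ½γBN_γ term uses γ̄ = γ' + (d_w/B)(γ − γ') = 7.79 + (1.81/4.1)(16.9 − 7.79) = 11.812 kN/m³.
Cohesion term c·N_c = 23 × 42.2 = 970.6 kPa; surcharge term q·N_q = 18.252 × 29.4 = 536.61 kPa; self-weight term 0.5·γ·B·N_γ = 0.5 × 11.812 × 4.1 × 28.8 = 697.36 kPa.
q_ult = 970.6 + 536.61 + 697.36 = 2204.6 kPa.
Gross allowable pressure q_all = 2204.6 / 3 = 734.86 kPa.
Allowable wall load = q_all × B = 734.86 × 4.1 = 3012.9 kN per metre run.

≈ 3010 kN/m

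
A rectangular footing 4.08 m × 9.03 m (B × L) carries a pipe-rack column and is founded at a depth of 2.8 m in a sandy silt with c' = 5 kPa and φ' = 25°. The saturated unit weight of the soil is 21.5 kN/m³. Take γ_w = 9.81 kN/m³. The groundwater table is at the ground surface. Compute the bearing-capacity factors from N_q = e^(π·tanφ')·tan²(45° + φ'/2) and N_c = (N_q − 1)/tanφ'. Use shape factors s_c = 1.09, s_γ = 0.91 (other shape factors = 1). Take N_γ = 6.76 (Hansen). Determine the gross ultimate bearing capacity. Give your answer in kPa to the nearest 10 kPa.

q_ult ≈ 610 kPa

tan25° = 0.4663, so N_q = e^(π×0.4663)·tan²(57.5°) = 4.327 × 2.464 = 10.66.
N_c = (10.66 − 1)/tan25° = 20.72.
Water table at ground surface, so effective unit weight γ' = 21.5 − 9.81 = 11.69 kN/m³ is used throughout; overburden q = 11.69 × 2.8 = 32.732 kPa; the same γ' applies in the ½γBN_γ term.
Cohesion term c·N_c·s_c = 5 × 20.721 × 1.09 = 112.93 kPa; surcharge term q·N_q = 32.732 × 10.662 = 348.99 kPa; self-weight term 0.5·γ·B·N_γ·s_γ = 0.5 × 11.69 × 4.08 × 6.76 × 0.91 = 146.7 kPa.
q_ult = 112.93 + 348.99 + 146.7 = 608.62 kPa.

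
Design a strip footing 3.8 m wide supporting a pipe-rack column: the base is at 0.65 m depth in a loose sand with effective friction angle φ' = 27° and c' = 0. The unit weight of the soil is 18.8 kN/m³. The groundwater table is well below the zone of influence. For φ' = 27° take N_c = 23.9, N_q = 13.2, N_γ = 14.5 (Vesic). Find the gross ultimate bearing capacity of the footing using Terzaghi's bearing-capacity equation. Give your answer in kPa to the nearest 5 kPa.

Overburden at base level: q = 18.8 × 0.65 = 12.22 kPa.
Surcharge term q·N_q = 12.22 × 13.2 = 161.3 kPa; self-weight term 0.5·γ·B·N_γ = 0.5 × 18.8 × 3.8 × 14.5 = 517.94 kPa.
q_ult = 161.3 + 517.94 = 679.24 kPa.

q_ult ≈ 680 kPa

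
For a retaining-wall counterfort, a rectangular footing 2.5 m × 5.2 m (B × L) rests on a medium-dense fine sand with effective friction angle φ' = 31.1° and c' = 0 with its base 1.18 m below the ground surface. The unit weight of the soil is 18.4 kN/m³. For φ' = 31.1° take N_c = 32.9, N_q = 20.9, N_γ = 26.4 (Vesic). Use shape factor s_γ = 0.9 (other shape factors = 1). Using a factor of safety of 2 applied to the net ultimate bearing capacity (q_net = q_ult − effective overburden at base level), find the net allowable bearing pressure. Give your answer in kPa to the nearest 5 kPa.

q_all(net) ≈ 490 kPa

q = γ·D_f = 18.4 × 1.18 = 21.712 kPa.
q·N_q = 21.712 × 20.9 = 453.78 kPa
0.5·γ·B·N_γ·s_γ = 0.5 × 18.4 × 2.5 × 26.4 × 0.9 = 546.48 kPa
q_ult = 453.78 + 546.48 = 1000.3 kPa.
Net ultimate: q_net = 1000.3 − 21.712 = 978.55 kPa.
q_all(net) = 978.55 / 2 = 489.27 kPa.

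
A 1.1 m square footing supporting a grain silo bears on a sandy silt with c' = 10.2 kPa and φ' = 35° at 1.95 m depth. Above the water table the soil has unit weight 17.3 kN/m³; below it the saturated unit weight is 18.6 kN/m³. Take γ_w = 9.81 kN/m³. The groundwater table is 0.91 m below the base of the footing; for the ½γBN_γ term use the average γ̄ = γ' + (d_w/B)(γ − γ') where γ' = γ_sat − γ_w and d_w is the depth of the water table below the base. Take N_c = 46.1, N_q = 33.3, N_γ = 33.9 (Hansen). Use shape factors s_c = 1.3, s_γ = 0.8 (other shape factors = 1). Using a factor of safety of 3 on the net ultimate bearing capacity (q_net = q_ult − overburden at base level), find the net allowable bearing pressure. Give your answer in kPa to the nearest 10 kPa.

q_all(net) ≈ 650 kPa

Effective surcharge at the founding depth q = γ·D_f = 17.3 × 1.95 = 33.735 kPa.
With d_w = 0.91 m < B, γ̄ = 8.79 + (0.91/1.1) × (17.3 − 8.79) = 15.83 kN/m³.
q_ult = c·N_c·s_c + q·N_q + 0.5·γ·B·N_γ·s_γ
     = 10.2 × 46.1 × 1.3 + 33.735 × 33.3 + 0.5 × 15.83 × 1.1 × 33.9 × 0.8
     = 611.29 + 1123.4 + 236.12 = 1970.8 kPa.
q_net = 1970.8 − 33.735 = 1937 kPa.
q_all(net) = 1937 / 3 = 645.68 kPa.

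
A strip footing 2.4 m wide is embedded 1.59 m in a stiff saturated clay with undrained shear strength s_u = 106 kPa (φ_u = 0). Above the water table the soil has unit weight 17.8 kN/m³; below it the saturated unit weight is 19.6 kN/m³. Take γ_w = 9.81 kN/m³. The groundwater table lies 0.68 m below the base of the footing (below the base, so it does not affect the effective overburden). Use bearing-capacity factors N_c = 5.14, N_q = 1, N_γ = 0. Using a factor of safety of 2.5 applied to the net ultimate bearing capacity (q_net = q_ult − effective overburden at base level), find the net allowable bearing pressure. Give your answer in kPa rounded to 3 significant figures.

Effective surcharge at the founding depth q = γ·D_f = 17.8 × 1.59 = 28.302 kPa.
q_ult = c·N_c + q·N_q
     = 106 × 5.14 + 28.302 × 1
     = 544.84 + 28.302 = 573.14 kPa.
Net ultimate: q_net = 573.14 − 28.302 = 544.84 kPa.
q_all(net) = 544.84 / 2.5 = 217.94 kPa.

q_all(net) ≈ 218 kPa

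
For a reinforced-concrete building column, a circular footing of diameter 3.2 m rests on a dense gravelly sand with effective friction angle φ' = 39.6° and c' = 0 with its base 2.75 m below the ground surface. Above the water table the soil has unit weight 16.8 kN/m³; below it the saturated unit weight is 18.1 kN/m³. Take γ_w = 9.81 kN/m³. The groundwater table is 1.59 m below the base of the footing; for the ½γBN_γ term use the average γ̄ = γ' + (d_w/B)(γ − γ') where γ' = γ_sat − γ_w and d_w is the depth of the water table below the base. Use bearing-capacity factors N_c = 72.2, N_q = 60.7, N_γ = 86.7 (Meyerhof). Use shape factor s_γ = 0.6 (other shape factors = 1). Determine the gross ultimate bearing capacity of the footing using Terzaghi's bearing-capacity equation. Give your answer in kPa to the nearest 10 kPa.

q_ult ≈ 3850 kPa

Effective surcharge at the founding depth q = γ·D_f = 16.8 × 2.75 = 46.2 kPa.
With d_w = 1.59 m < B, γ̄ = 8.29 + (1.59/3.2) × (16.8 − 8.29) = 12.518 kN/m³.
q_ult = q·N_q + 0.5·γ·B·N_γ·s_γ
     = 46.2 × 60.7 + 0.5 × 12.518 × 3.2 × 86.7 × 0.6
     = 2804.3 + 1041.9 = 3846.3 kPa.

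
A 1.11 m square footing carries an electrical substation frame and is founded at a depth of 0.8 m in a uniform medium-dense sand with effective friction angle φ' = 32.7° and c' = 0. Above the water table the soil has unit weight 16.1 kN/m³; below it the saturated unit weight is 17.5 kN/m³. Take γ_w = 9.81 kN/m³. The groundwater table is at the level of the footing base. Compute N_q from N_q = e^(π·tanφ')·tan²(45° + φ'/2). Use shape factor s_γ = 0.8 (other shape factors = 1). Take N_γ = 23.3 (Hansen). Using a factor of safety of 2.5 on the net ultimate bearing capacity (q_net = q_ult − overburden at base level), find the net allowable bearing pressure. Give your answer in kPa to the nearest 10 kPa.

q_all(net) ≈ 160 kPa

N_q = e^(π·tan32.7°)·tan²(61.35°) = 25.18.
Effective surcharge at the founding depth q = γ·D_f = 16.1 × 0.8 = 12.88 kPa.
The water table coincides with the base, so in the self-weight term γ → γ' = 7.69 kN/m³.
q_ult = q·N_q + 0.5·γ·B·N_γ·s_γ
     = 12.88 × 25.175 + 0.5 × 7.69 × 1.11 × 23.3 × 0.8
     = 324.26 + 79.555 = 403.81 kPa.
q_net = 403.81 − 12.88 = 390.93 kPa.
q_all(net) = 390.93 / 2.5 = 156.37 kPa.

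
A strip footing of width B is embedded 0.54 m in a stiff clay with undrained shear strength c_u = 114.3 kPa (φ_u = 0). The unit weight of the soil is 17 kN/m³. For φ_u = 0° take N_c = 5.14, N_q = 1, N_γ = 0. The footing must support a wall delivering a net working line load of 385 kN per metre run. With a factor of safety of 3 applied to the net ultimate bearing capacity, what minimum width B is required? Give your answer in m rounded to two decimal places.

B = 1.97 m

q = γ·D_f = 17 × 0.54 = 9.18 kPa.
c·N_c = 114.3 × 5.14 = 587.5 kPa
q·N_q = 9.18 × 1 = 9.18 kPa
q_ult = 587.5 + 9.18 = 596.68 kPa.
For φ = 0 the ½γBN_γ term vanishes, so q_ult is independent of B. q_net = 596.68 − 9.18 = 587.5 kPa; q_all(net) = 587.5/3 = 195.83 kPa.
Required width B = w / q_all(net) = 385 / 195.83 = 1.966 m.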